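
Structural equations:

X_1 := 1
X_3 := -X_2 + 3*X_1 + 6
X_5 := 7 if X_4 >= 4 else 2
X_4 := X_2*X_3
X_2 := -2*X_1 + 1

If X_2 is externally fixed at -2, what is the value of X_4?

-22

Under do(X_2=-2), the mechanism X_2 := -2*X_1 + 1 is discarded; X_2 is fixed at -2.
X_3 = -X_2 + 3*X_1 + 6  [with X_2=-2, X_1=1]  = 11
X_4 = X_2*X_3  [with X_2=-2, X_3=11]  = -22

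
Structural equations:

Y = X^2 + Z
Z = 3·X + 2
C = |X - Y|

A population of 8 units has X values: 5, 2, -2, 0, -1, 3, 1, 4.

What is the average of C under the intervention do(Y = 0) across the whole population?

2.25

Under do(Y=0), Y's equation is replaced by Y=0 for every unit. Per-unit C: 5, 2, 2, 0, 1, 3, 1, 4. Mean = 2.25.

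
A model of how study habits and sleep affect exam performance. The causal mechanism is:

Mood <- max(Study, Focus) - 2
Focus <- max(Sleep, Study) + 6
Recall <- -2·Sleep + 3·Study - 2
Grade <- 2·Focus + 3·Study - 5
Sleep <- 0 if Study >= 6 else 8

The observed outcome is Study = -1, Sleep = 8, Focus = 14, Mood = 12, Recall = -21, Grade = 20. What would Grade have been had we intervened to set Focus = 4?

0

The intervention breaks the incoming arrows to Focus: Focus <- max(Sleep, Study) + 6 no longer applies, and Focus = 4.
Grade = 2·Focus + 3·Study - 5  [with Focus=4, Study=-1]  = 0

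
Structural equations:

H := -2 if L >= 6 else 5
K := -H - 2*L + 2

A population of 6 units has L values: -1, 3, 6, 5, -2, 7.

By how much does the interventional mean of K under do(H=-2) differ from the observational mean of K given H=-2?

7

do(H=-2) breaks H's dependence on L. With H=-2 fixed, K across the units is 6, -2, -8, -6, 8, -10, mean -2.
Conditioning on H=-2 selects the 2 unit(s) with L ∈ {6, 7}. Their K values: -8, -10. Mean = -9.
Difference = -2 − (-9) = 7.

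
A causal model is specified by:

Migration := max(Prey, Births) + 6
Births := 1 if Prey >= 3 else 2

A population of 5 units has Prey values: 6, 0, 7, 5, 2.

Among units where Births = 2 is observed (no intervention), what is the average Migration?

Observing Births=2 restricts to units where Births's equation naturally yields 2: Prey ∈ {0, 2}. In that subpopulation Migration = 8, 8, mean 8.

8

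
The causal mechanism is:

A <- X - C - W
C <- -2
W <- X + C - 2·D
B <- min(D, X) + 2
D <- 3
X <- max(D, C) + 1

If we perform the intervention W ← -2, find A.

Under do(W=-2), the mechanism W <- X + C - 2·D is discarded; W is fixed at -2.
X = max(D, C) + 1  [with D=3, C=-2]  = 4
A = X - C - W  [with X=4, C=-2, W=-2]  = 8

8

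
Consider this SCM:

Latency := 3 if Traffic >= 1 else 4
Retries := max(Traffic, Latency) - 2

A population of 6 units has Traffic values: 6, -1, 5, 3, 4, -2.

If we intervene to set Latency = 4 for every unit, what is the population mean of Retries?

do(Latency=4) breaks Latency's dependence on Traffic. With Latency=4 fixed, Retries across the units is 4, 2, 3, 2, 2, 2, mean 2.5.

2.5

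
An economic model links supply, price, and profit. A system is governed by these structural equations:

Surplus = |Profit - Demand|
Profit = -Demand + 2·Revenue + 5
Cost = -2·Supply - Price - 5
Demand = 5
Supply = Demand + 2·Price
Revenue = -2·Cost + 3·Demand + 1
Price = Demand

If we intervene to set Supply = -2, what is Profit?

56

The intervention breaks the incoming arrows to Supply: Supply = Demand + 2·Price no longer applies, and Supply = -2.
Price = Demand  [with Demand=5]  = 5
Cost = -2·Supply - Price - 5  [with Supply=-2, Price=5]  = -6
Revenue = -2·Cost + 3·Demand + 1  [with Cost=-6, Demand=5]  = 28
Profit = -Demand + 2·Revenue + 5  [with Demand=5, Revenue=28]  = 56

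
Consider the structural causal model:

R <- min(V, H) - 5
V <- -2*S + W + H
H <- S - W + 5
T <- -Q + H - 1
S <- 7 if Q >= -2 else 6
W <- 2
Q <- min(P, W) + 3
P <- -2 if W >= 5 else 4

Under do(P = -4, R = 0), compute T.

Under do(P = -4, R = 0), each intervened variable's structural equation is replaced by its fixed value.
Q = min(P, W) + 3  [with P=-4, W=2]  = -1
S = 7 if Q >= -2 else 6  [with Q=-1]  = 7
H = S - W + 5  [with S=7, W=2]  = 10
T = -Q + H - 1  [with Q=-1, H=10]  = 10

10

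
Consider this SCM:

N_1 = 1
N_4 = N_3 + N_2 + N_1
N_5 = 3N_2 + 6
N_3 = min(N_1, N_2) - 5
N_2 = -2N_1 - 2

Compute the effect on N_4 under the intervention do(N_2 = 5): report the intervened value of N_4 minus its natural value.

14

Under do(N_2=5), the mechanism N_2 = -2N_1 - 2 is discarded; N_2 is fixed at 5.
N_3 = min(N_1, N_2) - 5  [with N_1=1, N_2=5]  = -4
N_4 = N_3 + N_2 + N_1  [with N_3=-4, N_2=5, N_1=1]  = 2
Without intervention: N_2 = -2N_1 - 2  [with N_1=1]  = -4; N_3 = min(N_1, N_2) - 5  [with N_1=1, N_2=-4]  = -9; N_4 = N_3 + N_2 + N_1  [with N_3=-9, N_2=-4, N_1=1]  = -12.
Change = 2 − (-12) = 14.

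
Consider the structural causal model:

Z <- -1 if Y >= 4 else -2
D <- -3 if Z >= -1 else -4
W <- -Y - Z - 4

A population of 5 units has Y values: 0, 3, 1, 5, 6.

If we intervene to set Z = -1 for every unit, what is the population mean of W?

-6

do(Z=-1) breaks Z's dependence on Y. With Z=-1 fixed, W across the units is -3, -6, -4, -8, -9, mean -6.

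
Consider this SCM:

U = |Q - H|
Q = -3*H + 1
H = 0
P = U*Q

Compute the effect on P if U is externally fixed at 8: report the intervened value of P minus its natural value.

7

The intervention breaks the incoming arrows to U: U = |Q - H| no longer applies, and U = 8.
Q = -3*H + 1  [with H=0]  = 1
P = U*Q  [with U=8, Q=1]  = 8
Without intervention: Q = -3*H + 1  [with H=0]  = 1; U = |Q - H|  [with Q=1, H=0]  = 1; P = U*Q  [with U=1, Q=1]  = 1.
Change = 8 − 1 = 7.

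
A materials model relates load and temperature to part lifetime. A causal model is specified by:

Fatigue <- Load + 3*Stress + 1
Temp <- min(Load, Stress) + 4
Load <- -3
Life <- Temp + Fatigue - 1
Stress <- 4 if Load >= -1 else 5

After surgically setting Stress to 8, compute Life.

22

do(Stress=8) replaces the equation Stress <- 4 if Load >= -1 else 5 with the constant Stress = 8.
Temp = min(Load, Stress) + 4  [with Load=-3, Stress=8]  = 1
Fatigue = Load + 3*Stress + 1  [with Load=-3, Stress=8]  = 22
Life = Temp + Fatigue - 1  [with Temp=1, Fatigue=22]  = 22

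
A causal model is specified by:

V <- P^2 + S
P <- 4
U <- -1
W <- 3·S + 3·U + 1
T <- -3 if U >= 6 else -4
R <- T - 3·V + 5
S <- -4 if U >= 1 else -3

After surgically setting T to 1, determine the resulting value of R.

-33

The intervention breaks the incoming arrows to T: T <- -3 if U >= 6 else -4 no longer applies, and T = 1.
S = -4 if U >= 1 else -3  [with U=-1]  = -3
V = P^2 + S  [with P=4, S=-3]  = 13
R = T - 3·V + 5  [with T=1, V=13]  = -33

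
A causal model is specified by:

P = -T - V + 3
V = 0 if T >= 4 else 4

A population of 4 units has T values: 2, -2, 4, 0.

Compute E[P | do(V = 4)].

-2

Every unit gets V=4 under the intervention. P values become -3, 1, -5, -1; E[P|do(V=4)] = -2.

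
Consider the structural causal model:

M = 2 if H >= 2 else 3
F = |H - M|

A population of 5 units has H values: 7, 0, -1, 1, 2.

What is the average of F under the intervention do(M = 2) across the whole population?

2.2

The intervention sets M=2 in all 5 units regardless of H. Recomputing F per unit gives 5, 2, 3, 1, 0; average 2.2.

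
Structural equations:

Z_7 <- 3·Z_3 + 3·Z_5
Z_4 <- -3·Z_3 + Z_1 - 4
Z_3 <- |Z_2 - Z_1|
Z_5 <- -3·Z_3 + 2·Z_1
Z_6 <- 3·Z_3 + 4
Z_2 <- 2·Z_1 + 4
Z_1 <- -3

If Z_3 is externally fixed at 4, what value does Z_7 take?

-42

The intervention breaks the incoming arrows to Z_3: Z_3 <- |Z_2 - Z_1| no longer applies, and Z_3 = 4.
Z_5 = -3·Z_3 + 2·Z_1  [with Z_3=4, Z_1=-3]  = -18
Z_7 = 3·Z_3 + 3·Z_5  [with Z_3=4, Z_5=-18]  = -42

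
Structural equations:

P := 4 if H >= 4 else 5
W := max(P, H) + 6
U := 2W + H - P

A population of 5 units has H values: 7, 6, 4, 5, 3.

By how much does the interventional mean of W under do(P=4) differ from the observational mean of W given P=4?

Every unit gets P=4 under the intervention. W values become 13, 12, 10, 11, 10; E[W|do(P=4)] = 11.2.
E[W|P=4] averages over only the 4 units with P=4 (H = 7, 6, 4, 5): W = 13, 12, 10, 11, mean 11.5.
Difference = 11.2 − 11.5 = -0.3.

-0.3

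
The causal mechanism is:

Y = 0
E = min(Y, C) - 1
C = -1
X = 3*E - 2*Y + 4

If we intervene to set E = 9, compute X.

The intervention breaks the incoming arrows to E: E = min(Y, C) - 1 no longer applies, and E = 9.
X = 3*E - 2*Y + 4  [with E=9, Y=0]  = 31

31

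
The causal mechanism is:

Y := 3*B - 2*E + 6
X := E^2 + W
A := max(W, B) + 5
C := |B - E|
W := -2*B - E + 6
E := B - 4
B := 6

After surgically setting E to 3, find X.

Under do(E=3), the mechanism E := B - 4 is discarded; E is fixed at 3.
W = -2*B - E + 6  [with B=6, E=3]  = -9
X = E^2 + W  [with E=3, W=-9]  = 0

0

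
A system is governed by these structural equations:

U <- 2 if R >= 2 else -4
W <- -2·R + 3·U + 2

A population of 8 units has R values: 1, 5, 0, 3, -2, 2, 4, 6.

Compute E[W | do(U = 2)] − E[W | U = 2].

The intervention sets U=2 in all 8 units regardless of R. Recomputing W per unit gives 6, -2, 8, 2, 12, 4, 0, -4; average 3.25.
E[W|U=2] averages over only the 5 units with U=2 (R = 5, 3, 2, 4, 6): W = -2, 2, 4, 0, -4, mean 0.
Difference = 3.25 − 0 = 3.25.

3.25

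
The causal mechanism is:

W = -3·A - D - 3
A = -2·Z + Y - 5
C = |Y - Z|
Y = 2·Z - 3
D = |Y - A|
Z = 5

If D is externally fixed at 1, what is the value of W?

The intervention breaks the incoming arrows to D: D = |Y - A| no longer applies, and D = 1.
Y = 2·Z - 3  [with Z=5]  = 7
A = -2·Z + Y - 5  [with Z=5, Y=7]  = -8
W = -3·A - D - 3  [with A=-8, D=1]  = 20

20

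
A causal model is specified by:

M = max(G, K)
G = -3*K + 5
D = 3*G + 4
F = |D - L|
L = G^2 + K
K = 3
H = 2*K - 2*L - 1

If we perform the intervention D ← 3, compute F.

16

Intervening sets D = 3 and removes its equation (D = 3*G + 4).
G = -3*K + 5  [with K=3]  = -4
L = G^2 + K  [with G=-4, K=3]  = 19
F = |D - L|  [with D=3, L=19]  = 16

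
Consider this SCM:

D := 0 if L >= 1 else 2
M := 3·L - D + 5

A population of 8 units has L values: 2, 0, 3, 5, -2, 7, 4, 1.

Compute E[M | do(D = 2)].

10.5

The intervention sets D=2 in all 8 units regardless of L. Recomputing M per unit gives 9, 3, 12, 18, -3, 24, 15, 6; average 10.5.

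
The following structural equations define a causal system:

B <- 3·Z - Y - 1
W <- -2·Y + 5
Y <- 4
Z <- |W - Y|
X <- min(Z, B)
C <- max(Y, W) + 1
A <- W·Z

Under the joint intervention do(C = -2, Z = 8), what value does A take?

Under do(C = -2, Z = 8), each intervened variable's structural equation is replaced by its fixed value.
W = -2·Y + 5  [with Y=4]  = -3
A = W·Z  [with W=-3, Z=8]  = -24

-24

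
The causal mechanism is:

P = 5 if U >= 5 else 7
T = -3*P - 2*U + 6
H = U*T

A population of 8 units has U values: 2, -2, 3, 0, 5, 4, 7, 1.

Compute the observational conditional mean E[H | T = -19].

Conditioning on T=-19 selects the 2 unit(s) with U ∈ {2, 5}. Their H values: -38, -95. Mean = -66.5.

-66.5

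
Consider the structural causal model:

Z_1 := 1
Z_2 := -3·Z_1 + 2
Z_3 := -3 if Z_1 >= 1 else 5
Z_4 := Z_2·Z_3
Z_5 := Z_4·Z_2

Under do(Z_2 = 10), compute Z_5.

-300

do(Z_2=10) replaces the equation Z_2 := -3·Z_1 + 2 with the constant Z_2 = 10.
Z_3 = -3 if Z_1 >= 1 else 5  [with Z_1=1]  = -3
Z_4 = Z_2·Z_3  [with Z_2=10, Z_3=-3]  = -30
Z_5 = Z_4·Z_2  [with Z_4=-30, Z_2=10]  = -300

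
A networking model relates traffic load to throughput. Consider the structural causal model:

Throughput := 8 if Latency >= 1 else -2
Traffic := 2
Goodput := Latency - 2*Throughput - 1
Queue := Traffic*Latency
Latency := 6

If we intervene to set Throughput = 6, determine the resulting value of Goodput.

Intervening sets Throughput = 6 and removes its equation (Throughput := 8 if Latency >= 1 else -2).
Goodput = Latency - 2*Throughput - 1  [with Latency=6, Throughput=6]  = -7

-7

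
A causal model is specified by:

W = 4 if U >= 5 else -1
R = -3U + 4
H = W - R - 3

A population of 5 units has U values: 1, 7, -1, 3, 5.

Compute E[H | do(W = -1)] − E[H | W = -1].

The intervention sets W=-1 in all 5 units regardless of U. Recomputing H per unit gives -5, 13, -11, 1, 7; average 1.
Conditioning on W=-1 selects the 3 unit(s) with U ∈ {1, -1, 3}. Their H values: -5, -11, 1. Mean = -5.
Difference = 1 − (-5) = 6.

6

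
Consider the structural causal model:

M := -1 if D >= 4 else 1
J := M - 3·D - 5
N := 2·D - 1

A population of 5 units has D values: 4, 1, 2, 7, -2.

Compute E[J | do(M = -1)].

-13.2

do(M=-1) breaks M's dependence on D. With M=-1 fixed, J across the units is -18, -9, -12, -27, 0, mean -13.2.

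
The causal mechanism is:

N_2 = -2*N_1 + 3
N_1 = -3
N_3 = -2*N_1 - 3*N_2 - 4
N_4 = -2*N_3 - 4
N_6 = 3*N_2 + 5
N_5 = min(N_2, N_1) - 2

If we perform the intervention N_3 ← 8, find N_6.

The intervention breaks the incoming arrows to N_3: N_3 = -2*N_1 - 3*N_2 - 4 no longer applies, and N_3 = 8.
No directed path runs from N_3 to N_6, so N_6 keeps its natural value.
N_2 = -2*N_1 + 3  [with N_1=-3]  = 9
N_6 = 3*N_2 + 5  [with N_2=9]  = 32

32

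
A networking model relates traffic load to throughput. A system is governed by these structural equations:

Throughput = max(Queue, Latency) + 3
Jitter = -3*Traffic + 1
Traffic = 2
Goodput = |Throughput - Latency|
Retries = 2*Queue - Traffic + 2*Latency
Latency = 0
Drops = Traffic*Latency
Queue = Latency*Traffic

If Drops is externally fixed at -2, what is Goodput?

3

do(Drops=-2) replaces the equation Drops = Traffic*Latency with the constant Drops = -2.
No directed path runs from Drops to Goodput, so Goodput keeps its natural value.
Queue = Latency*Traffic  [with Latency=0, Traffic=2]  = 0
Throughput = max(Queue, Latency) + 3  [with Queue=0, Latency=0]  = 3
Goodput = |Throughput - Latency|  [with Throughput=3, Latency=0]  = 3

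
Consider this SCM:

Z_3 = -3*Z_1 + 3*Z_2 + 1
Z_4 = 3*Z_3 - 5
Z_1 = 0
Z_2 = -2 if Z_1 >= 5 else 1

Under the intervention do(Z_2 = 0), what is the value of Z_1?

0

Under do(Z_2=0), the mechanism Z_2 = -2 if Z_1 >= 5 else 1 is discarded; Z_2 is fixed at 0.
Z_1 is not downstream of the intervention, so its value is determined by the original equations.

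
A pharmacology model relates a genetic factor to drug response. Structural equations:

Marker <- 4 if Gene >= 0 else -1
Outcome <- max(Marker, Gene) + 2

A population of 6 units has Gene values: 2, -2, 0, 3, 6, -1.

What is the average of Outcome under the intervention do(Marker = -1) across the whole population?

Every unit gets Marker=-1 under the intervention. Outcome values become 4, 1, 2, 5, 8, 1; E[Outcome|do(Marker=-1)] = 3.5.

3.5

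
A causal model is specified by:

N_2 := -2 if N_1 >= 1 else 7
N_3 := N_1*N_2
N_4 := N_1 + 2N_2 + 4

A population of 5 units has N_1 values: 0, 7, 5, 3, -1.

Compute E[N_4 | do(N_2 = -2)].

2.8

Under do(N_2=-2), N_2's equation is replaced by N_2=-2 for every unit. Per-unit N_4: 0, 7, 5, 3, -1. Mean = 2.8.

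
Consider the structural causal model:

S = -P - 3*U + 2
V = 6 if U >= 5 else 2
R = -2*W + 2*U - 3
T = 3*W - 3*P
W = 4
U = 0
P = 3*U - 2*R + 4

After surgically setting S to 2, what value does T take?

-66

Under do(S=2), the mechanism S = -P - 3*U + 2 is discarded; S is fixed at 2.
Since T is not a descendant of the intervened variable, it is unaffected.
R = -2*W + 2*U - 3  [with W=4, U=0]  = -11
P = 3*U - 2*R + 4  [with U=0, R=-11]  = 26
T = 3*W - 3*P  [with W=4, P=26]  = -66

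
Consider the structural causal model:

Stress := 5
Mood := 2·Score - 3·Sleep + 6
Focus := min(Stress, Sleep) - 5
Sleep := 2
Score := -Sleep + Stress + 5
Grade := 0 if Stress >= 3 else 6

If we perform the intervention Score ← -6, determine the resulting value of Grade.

Under do(Score=-6), the mechanism Score := -Sleep + Stress + 5 is discarded; Score is fixed at -6.
Since Grade is not a descendant of the intervened variable, it is unaffected.
Grade = 0 if Stress >= 3 else 6  [with Stress=5]  = 0

0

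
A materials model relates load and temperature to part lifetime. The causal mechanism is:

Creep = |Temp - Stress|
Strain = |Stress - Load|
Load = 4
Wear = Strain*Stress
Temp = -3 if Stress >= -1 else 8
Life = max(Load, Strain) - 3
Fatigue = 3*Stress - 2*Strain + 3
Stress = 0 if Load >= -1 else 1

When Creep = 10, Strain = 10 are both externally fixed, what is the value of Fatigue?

-17

The joint intervention fixes Creep = 10, Strain = 10, removing each variable's own equation.
Stress = 0 if Load >= -1 else 1  [with Load=4]  = 0
Fatigue = 3*Stress - 2*Strain + 3  [with Stress=0, Strain=10]  = -17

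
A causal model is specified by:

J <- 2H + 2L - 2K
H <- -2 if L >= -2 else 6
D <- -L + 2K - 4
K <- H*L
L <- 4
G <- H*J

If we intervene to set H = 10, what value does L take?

Under do(H=10), the mechanism H <- -2 if L >= -2 else 6 is discarded; H is fixed at 10.
L is not downstream of the intervention, so its value is determined by the original equations.

4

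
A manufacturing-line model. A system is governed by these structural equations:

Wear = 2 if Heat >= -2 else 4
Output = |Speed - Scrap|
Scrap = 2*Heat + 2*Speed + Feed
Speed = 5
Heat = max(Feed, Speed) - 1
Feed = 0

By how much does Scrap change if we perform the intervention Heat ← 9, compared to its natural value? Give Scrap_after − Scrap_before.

do(Heat=9) replaces the equation Heat = max(Feed, Speed) - 1 with the constant Heat = 9.
Scrap = 2*Heat + 2*Speed + Feed  [with Heat=9, Speed=5, Feed=0]  = 28
Without intervention: Heat = max(Feed, Speed) - 1  [with Feed=0, Speed=5]  = 4; Scrap = 2*Heat + 2*Speed + Feed  [with Heat=4, Speed=5, Feed=0]  = 18.
Change = 28 − 18 = 10.

10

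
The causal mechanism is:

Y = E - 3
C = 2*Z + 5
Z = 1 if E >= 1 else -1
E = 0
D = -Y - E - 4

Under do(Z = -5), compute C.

-5

do(Z=-5) replaces the equation Z = 1 if E >= 1 else -1 with the constant Z = -5.
C = 2*Z + 5  [with Z=-5]  = -5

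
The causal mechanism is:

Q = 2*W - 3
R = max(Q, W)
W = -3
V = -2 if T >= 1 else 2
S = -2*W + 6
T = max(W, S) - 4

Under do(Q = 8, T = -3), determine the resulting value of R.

Setting Q = 8, T = -3 by intervention discards those variables' equations.
R = max(Q, W)  [with Q=8, W=-3]  = 8

8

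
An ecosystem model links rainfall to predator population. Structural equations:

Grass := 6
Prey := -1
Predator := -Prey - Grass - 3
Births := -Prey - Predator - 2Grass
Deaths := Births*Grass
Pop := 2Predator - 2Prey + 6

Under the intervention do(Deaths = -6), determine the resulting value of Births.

The intervention breaks the incoming arrows to Deaths: Deaths := Births*Grass no longer applies, and Deaths = -6.
Since Births is not a descendant of the intervened variable, it is unaffected.
Predator = -Prey - Grass - 3  [with Prey=-1, Grass=6]  = -8
Births = -Prey - Predator - 2Grass  [with Prey=-1, Predator=-8, Grass=6]  = -3

-3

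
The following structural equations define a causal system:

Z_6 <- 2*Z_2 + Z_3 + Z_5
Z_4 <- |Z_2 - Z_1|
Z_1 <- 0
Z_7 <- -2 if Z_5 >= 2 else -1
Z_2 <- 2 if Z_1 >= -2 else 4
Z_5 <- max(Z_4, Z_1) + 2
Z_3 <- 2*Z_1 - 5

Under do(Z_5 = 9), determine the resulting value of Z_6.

The intervention breaks the incoming arrows to Z_5: Z_5 <- max(Z_4, Z_1) + 2 no longer applies, and Z_5 = 9.
Z_2 = 2 if Z_1 >= -2 else 4  [with Z_1=0]  = 2
Z_3 = 2*Z_1 - 5  [with Z_1=0]  = -5
Z_6 = 2*Z_2 + Z_3 + Z_5  [with Z_2=2, Z_3=-5, Z_5=9]  = 8

8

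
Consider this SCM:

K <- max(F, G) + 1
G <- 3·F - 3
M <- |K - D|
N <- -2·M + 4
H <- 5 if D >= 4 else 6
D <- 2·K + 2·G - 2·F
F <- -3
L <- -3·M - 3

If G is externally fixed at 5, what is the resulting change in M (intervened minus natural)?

do(G=5) replaces the equation G <- 3·F - 3 with the constant G = 5.
K = max(F, G) + 1  [with F=-3, G=5]  = 6
D = 2·K + 2·G - 2·F  [with K=6, G=5, F=-3]  = 28
M = |K - D|  [with K=6, D=28]  = 22
Without intervention: G = 3·F - 3  [with F=-3]  = -12; K = max(F, G) + 1  [with F=-3, G=-12]  = -2; D = 2·K + 2·G - 2·F  [with K=-2, G=-12, F=-3]  = -22; M = |K - D|  [with K=-2, D=-22]  = 20.
Change = 22 − 20 = 2.

2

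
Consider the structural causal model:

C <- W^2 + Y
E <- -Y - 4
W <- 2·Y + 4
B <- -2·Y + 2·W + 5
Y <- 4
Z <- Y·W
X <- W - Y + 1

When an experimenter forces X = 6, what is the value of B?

21

The intervention breaks the incoming arrows to X: X <- W - Y + 1 no longer applies, and X = 6.
B is not downstream of the intervention, so its value is determined by the original equations.
W = 2·Y + 4  [with Y=4]  = 12
B = -2·Y + 2·W + 5  [with Y=4, W=12]  = 21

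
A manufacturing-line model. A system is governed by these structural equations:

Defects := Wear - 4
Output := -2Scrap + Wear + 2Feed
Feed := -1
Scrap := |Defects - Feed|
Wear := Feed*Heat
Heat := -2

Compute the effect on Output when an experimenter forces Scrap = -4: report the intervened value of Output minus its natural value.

The intervention breaks the incoming arrows to Scrap: Scrap := |Defects - Feed| no longer applies, and Scrap = -4.
Wear = Feed*Heat  [with Feed=-1, Heat=-2]  = 2
Output = -2Scrap + Wear + 2Feed  [with Scrap=-4, Wear=2, Feed=-1]  = 8
Without intervention: Wear = Feed*Heat  [with Feed=-1, Heat=-2]  = 2; Defects = Wear - 4  [with Wear=2]  = -2; Scrap = |Defects - Feed|  [with Defects=-2, Feed=-1]  = 1; Output = -2Scrap + Wear + 2Feed  [with Scrap=1, Wear=2, Feed=-1]  = -2.
Change = 8 − (-2) = 10.

10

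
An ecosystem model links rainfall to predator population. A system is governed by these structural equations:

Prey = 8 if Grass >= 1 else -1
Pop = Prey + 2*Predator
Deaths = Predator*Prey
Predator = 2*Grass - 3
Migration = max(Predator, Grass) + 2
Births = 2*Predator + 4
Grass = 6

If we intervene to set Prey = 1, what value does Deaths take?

do(Prey=1) replaces the equation Prey = 8 if Grass >= 1 else -1 with the constant Prey = 1.
Predator = 2*Grass - 3  [with Grass=6]  = 9
Deaths = Predator*Prey  [with Predator=9, Prey=1]  = 9

9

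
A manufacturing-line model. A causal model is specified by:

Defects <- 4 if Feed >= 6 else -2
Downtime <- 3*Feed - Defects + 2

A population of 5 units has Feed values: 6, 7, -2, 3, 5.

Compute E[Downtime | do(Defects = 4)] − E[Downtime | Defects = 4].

-8.1

do(Defects=4) breaks Defects's dependence on Feed. With Defects=4 fixed, Downtime across the units is 16, 19, -8, 7, 13, mean 9.4.
Conditioning on Defects=4 selects the 2 unit(s) with Feed ∈ {6, 7}. Their Downtime values: 16, 19. Mean = 17.5.
Difference = 9.4 − 17.5 = -8.1.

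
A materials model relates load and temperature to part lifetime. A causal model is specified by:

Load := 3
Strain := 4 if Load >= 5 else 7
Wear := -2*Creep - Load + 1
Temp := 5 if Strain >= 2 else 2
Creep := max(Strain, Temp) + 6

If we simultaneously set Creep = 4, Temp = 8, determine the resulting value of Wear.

-10

The joint intervention fixes Creep = 4, Temp = 8, removing each variable's own equation.
Wear = -2*Creep - Load + 1  [with Creep=4, Load=3]  = -10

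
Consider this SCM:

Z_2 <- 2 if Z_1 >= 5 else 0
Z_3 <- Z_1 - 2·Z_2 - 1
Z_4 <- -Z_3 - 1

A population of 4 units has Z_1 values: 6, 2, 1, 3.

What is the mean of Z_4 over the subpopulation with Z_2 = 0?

-2

E[Z_4|Z_2=0] averages over only the 3 units with Z_2=0 (Z_1 = 2, 1, 3): Z_4 = -2, -1, -3, mean -2.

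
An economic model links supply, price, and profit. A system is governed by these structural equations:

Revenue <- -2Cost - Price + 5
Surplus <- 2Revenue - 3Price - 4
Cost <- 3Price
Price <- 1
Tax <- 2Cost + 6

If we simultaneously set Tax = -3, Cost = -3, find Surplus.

The joint intervention fixes Tax = -3, Cost = -3, removing each variable's own equation.
Revenue = -2Cost - Price + 5  [with Cost=-3, Price=1]  = 10
Surplus = 2Revenue - 3Price - 4  [with Revenue=10, Price=1]  = 13

13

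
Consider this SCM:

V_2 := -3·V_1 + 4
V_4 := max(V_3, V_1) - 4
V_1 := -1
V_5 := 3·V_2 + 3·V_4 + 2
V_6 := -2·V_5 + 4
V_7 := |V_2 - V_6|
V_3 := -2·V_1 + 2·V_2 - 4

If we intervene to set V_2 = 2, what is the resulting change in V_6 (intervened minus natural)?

Under do(V_2=2), the mechanism V_2 := -3·V_1 + 4 is discarded; V_2 is fixed at 2.
V_3 = -2·V_1 + 2·V_2 - 4  [with V_1=-1, V_2=2]  = 2
V_4 = max(V_3, V_1) - 4  [with V_3=2, V_1=-1]  = -2
V_5 = 3·V_2 + 3·V_4 + 2  [with V_2=2, V_4=-2]  = 2
V_6 = -2·V_5 + 4  [with V_5=2]  = 0
Without intervention: V_2 = -3·V_1 + 4  [with V_1=-1]  = 7; V_3 = -2·V_1 + 2·V_2 - 4  [with V_1=-1, V_2=7]  = 12; V_4 = max(V_3, V_1) - 4  [with V_3=12, V_1=-1]  = 8; V_5 = 3·V_2 + 3·V_4 + 2  [with V_2=7, V_4=8]  = 47; V_6 = -2·V_5 + 4  [with V_5=47]  = -90.
Change = 0 − (-90) = 90.

90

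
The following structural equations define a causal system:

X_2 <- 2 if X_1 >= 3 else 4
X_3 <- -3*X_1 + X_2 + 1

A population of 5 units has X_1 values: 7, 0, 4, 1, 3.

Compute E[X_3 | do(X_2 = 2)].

The intervention sets X_2=2 in all 5 units regardless of X_1. Recomputing X_3 per unit gives -18, 3, -9, 0, -6; average -6.

-6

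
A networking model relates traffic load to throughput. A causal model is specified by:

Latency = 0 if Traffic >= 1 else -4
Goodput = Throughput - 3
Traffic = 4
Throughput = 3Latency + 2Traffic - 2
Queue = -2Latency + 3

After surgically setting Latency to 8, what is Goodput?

27

do(Latency=8) replaces the equation Latency = 0 if Traffic >= 1 else -4 with the constant Latency = 8.
Throughput = 3Latency + 2Traffic - 2  [with Latency=8, Traffic=4]  = 30
Goodput = Throughput - 3  [with Throughput=30]  = 27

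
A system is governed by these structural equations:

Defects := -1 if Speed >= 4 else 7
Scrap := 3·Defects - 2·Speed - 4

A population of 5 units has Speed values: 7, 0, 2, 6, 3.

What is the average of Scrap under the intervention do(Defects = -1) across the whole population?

Under do(Defects=-1), Defects's equation is replaced by Defects=-1 for every unit. Per-unit Scrap: -21, -7, -11, -19, -13. Mean = -14.2.

-14.2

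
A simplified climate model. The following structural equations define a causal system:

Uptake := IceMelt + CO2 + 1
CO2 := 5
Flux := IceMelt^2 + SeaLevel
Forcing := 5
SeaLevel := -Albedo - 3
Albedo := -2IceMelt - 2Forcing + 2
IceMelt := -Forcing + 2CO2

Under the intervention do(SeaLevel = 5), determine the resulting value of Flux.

30

The intervention breaks the incoming arrows to SeaLevel: SeaLevel := -Albedo - 3 no longer applies, and SeaLevel = 5.
IceMelt = -Forcing + 2CO2  [with Forcing=5, CO2=5]  = 5
Flux = IceMelt^2 + SeaLevel  [with IceMelt=5, SeaLevel=5]  = 30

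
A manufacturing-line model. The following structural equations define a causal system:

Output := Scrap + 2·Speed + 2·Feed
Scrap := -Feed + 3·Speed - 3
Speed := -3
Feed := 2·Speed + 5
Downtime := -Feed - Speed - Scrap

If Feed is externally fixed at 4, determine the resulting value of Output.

Under do(Feed=4), the mechanism Feed := 2·Speed + 5 is discarded; Feed is fixed at 4.
Scrap = -Feed + 3·Speed - 3  [with Feed=4, Speed=-3]  = -16
Output = Scrap + 2·Speed + 2·Feed  [with Scrap=-16, Speed=-3, Feed=4]  = -14

-14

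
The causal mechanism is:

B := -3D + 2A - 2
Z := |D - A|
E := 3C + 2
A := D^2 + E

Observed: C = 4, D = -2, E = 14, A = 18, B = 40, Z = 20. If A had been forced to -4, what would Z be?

2

Under do(A=-4), the mechanism A := D^2 + E is discarded; A is fixed at -4.
Z = |D - A|  [with D=-2, A=-4]  = 2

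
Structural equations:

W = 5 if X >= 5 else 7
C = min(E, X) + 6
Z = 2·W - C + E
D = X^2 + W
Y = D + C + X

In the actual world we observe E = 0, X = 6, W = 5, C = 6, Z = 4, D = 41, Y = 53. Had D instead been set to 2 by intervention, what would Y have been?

14

Intervening sets D = 2 and removes its equation (D = X^2 + W).
C = min(E, X) + 6  [with E=0, X=6]  = 6
Y = D + C + X  [with D=2, C=6, X=6]  = 14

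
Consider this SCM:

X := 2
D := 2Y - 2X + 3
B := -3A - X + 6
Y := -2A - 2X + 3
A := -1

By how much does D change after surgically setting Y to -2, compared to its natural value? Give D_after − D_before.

-6

The intervention breaks the incoming arrows to Y: Y := -2A - 2X + 3 no longer applies, and Y = -2.
D = 2Y - 2X + 3  [with Y=-2, X=2]  = -5
Without intervention: Y = -2A - 2X + 3  [with A=-1, X=2]  = 1; D = 2Y - 2X + 3  [with Y=1, X=2]  = 1.
Change = -5 − 1 = -6.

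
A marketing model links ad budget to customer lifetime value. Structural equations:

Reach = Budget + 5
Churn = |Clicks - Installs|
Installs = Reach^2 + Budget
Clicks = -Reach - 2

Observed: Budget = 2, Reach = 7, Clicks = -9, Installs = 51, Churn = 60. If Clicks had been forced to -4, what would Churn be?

do(Clicks=-4) replaces the equation Clicks = -Reach - 2 with the constant Clicks = -4.
Reach = Budget + 5  [with Budget=2]  = 7
Installs = Reach^2 + Budget  [with Reach=7, Budget=2]  = 51
Churn = |Clicks - Installs|  [with Clicks=-4, Installs=51]  = 55

55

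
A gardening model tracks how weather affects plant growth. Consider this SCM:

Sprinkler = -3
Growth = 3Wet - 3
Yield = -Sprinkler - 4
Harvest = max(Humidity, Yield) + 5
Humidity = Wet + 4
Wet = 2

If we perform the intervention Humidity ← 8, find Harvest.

13

Under do(Humidity=8), the mechanism Humidity = Wet + 4 is discarded; Humidity is fixed at 8.
Yield = -Sprinkler - 4  [with Sprinkler=-3]  = -1
Harvest = max(Humidity, Yield) + 5  [with Humidity=8, Yield=-1]  = 13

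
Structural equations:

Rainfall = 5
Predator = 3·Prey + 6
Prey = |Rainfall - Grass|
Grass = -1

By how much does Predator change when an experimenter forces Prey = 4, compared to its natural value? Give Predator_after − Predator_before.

-6

The intervention breaks the incoming arrows to Prey: Prey = |Rainfall - Grass| no longer applies, and Prey = 4.
Predator = 3·Prey + 6  [with Prey=4]  = 18
Without intervention: Prey = |Rainfall - Grass|  [with Rainfall=5, Grass=-1]  = 6; Predator = 3·Prey + 6  [with Prey=6]  = 24.
Change = 18 − 24 = -6.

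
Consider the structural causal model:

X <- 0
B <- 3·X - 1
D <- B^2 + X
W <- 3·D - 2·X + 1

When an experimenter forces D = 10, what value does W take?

31

The intervention breaks the incoming arrows to D: D <- B^2 + X no longer applies, and D = 10.
W = 3·D - 2·X + 1  [with D=10, X=0]  = 31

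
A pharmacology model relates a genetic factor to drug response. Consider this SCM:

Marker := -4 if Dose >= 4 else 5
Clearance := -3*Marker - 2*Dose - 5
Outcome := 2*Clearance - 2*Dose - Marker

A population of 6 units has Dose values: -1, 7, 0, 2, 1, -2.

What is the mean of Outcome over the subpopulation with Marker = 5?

E[Outcome|Marker=5] averages over only the 5 units with Marker=5 (Dose = -1, 0, 2, 1, -2): Outcome = -39, -45, -57, -51, -33, mean -45.

-45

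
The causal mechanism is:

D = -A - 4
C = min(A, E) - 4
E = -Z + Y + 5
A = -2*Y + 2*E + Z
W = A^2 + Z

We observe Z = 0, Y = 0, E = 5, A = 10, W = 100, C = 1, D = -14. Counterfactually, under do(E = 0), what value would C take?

The intervention breaks the incoming arrows to E: E = -Z + Y + 5 no longer applies, and E = 0.
A = -2*Y + 2*E + Z  [with Y=0, E=0, Z=0]  = 0
C = min(A, E) - 4  [with A=0, E=0]  = -4

-4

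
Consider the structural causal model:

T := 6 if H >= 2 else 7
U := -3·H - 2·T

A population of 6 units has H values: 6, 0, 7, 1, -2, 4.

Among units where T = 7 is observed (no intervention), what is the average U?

Conditioning on T=7 selects the 3 unit(s) with H ∈ {0, 1, -2}. Their U values: -14, -17, -8. Mean = -13.

-13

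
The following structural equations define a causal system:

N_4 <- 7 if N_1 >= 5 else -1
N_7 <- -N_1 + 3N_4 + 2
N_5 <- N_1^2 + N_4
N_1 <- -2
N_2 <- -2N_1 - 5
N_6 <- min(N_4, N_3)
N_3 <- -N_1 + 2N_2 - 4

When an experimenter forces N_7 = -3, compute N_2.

-1

Under do(N_7=-3), the mechanism N_7 <- -N_1 + 3N_4 + 2 is discarded; N_7 is fixed at -3.
N_2 is not downstream of the intervention, so its value is determined by the original equations.
N_2 = -2N_1 - 5  [with N_1=-2]  = -1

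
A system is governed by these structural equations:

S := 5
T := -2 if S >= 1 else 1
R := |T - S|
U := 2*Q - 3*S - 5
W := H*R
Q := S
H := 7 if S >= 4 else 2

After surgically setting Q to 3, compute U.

-14

Under do(Q=3), the mechanism Q := S is discarded; Q is fixed at 3.
U = 2*Q - 3*S - 5  [with Q=3, S=5]  = -14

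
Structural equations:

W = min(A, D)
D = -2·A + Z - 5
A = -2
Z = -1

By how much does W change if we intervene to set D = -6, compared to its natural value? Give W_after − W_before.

-4

The intervention breaks the incoming arrows to D: D = -2·A + Z - 5 no longer applies, and D = -6.
W = min(A, D)  [with A=-2, D=-6]  = -6
Without intervention: D = -2·A + Z - 5  [with A=-2, Z=-1]  = -2; W = min(A, D)  [with A=-2, D=-2]  = -2.
Change = -6 − (-2) = -4.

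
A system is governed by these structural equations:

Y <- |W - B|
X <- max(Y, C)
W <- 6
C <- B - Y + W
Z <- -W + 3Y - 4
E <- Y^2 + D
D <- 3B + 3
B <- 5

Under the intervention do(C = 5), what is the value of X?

5

The intervention breaks the incoming arrows to C: C <- B - Y + W no longer applies, and C = 5.
Y = |W - B|  [with W=6, B=5]  = 1
X = max(Y, C)  [with Y=1, C=5]  = 5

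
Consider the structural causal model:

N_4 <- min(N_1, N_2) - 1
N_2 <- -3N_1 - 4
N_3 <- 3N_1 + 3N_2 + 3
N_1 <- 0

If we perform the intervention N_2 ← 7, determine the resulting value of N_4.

Under do(N_2=7), the mechanism N_2 <- -3N_1 - 4 is discarded; N_2 is fixed at 7.
N_4 = min(N_1, N_2) - 1  [with N_1=0, N_2=7]  = -1

-1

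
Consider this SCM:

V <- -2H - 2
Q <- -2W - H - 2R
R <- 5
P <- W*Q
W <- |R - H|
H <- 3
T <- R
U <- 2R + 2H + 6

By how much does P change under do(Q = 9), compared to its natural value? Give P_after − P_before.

52

do(Q=9) replaces the equation Q <- -2W - H - 2R with the constant Q = 9.
W = |R - H|  [with R=5, H=3]  = 2
P = W*Q  [with W=2, Q=9]  = 18
Without intervention: W = |R - H|  [with R=5, H=3]  = 2; Q = -2W - H - 2R  [with W=2, H=3, R=5]  = -17; P = W*Q  [with W=2, Q=-17]  = -34.
Change = 18 − (-34) = 52.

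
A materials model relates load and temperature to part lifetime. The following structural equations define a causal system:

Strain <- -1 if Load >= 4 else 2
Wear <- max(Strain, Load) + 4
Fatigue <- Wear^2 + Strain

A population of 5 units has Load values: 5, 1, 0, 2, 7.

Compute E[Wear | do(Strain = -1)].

7

do(Strain=-1) breaks Strain's dependence on Load. With Strain=-1 fixed, Wear across the units is 9, 5, 4, 6, 11, mean 7.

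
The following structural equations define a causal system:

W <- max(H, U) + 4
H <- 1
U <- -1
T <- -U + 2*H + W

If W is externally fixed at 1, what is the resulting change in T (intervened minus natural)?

The intervention breaks the incoming arrows to W: W <- max(H, U) + 4 no longer applies, and W = 1.
T = -U + 2*H + W  [with U=-1, H=1, W=1]  = 4
Without intervention: W = max(H, U) + 4  [with H=1, U=-1]  = 5; T = -U + 2*H + W  [with U=-1, H=1, W=5]  = 8.
Change = 4 − 8 = -4.

-4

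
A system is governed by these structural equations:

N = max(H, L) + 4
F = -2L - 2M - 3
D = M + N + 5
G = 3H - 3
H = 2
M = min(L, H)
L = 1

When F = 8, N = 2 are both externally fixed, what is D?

Setting F = 8, N = 2 by intervention discards those variables' equations.
M = min(L, H)  [with L=1, H=2]  = 1
D = M + N + 5  [with M=1, N=2]  = 8

8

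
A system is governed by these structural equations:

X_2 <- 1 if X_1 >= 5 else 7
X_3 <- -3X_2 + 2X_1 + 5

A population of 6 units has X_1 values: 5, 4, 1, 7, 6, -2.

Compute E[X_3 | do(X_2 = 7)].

The intervention sets X_2=7 in all 6 units regardless of X_1. Recomputing X_3 per unit gives -6, -8, -14, -2, -4, -20; average -9.

-9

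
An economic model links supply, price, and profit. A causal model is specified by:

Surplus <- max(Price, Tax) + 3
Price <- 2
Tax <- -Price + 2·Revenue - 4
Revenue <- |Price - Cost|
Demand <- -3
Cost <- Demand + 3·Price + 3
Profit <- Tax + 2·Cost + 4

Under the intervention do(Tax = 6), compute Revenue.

The intervention breaks the incoming arrows to Tax: Tax <- -Price + 2·Revenue - 4 no longer applies, and Tax = 6.
Since Revenue is not a descendant of the intervened variable, it is unaffected.
Cost = Demand + 3·Price + 3  [with Demand=-3, Price=2]  = 6
Revenue = |Price - Cost|  [with Price=2, Cost=6]  = 4

4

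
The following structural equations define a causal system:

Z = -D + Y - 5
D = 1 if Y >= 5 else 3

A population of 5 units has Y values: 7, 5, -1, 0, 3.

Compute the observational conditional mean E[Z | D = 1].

0

Conditioning on D=1 selects the 2 unit(s) with Y ∈ {7, 5}. Their Z values: 1, -1. Mean = 0.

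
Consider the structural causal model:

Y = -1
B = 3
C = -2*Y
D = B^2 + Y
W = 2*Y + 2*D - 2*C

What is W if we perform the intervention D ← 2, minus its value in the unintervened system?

-12

Intervening sets D = 2 and removes its equation (D = B^2 + Y).
C = -2*Y  [with Y=-1]  = 2
W = 2*Y + 2*D - 2*C  [with Y=-1, D=2, C=2]  = -2
Without intervention: C = -2*Y  [with Y=-1]  = 2; D = B^2 + Y  [with B=3, Y=-1]  = 8; W = 2*Y + 2*D - 2*C  [with Y=-1, D=8, C=2]  = 10.
Change = -2 − 10 = -12.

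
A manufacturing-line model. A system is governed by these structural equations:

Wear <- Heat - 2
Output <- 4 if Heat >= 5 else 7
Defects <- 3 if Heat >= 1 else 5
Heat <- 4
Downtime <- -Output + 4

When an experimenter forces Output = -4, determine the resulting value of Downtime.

Intervening sets Output = -4 and removes its equation (Output <- 4 if Heat >= 5 else 7).
Downtime = -Output + 4  [with Output=-4]  = 8

8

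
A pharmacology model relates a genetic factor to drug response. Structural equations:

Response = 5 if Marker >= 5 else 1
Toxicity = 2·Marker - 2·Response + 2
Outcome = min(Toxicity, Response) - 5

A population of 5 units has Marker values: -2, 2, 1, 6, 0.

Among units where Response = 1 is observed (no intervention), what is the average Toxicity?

0.5

E[Toxicity|Response=1] averages over only the 4 units with Response=1 (Marker = -2, 2, 1, 0): Toxicity = -4, 4, 2, 0, mean 0.5.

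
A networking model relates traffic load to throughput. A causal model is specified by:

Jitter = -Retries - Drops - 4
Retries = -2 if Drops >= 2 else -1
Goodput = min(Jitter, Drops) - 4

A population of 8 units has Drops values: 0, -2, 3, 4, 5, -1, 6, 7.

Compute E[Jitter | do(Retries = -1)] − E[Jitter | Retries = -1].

Under do(Retries=-1), Retries's equation is replaced by Retries=-1 for every unit. Per-unit Jitter: -3, -1, -6, -7, -8, -2, -9, -10. Mean = -5.75.
Conditioning on Retries=-1 selects the 3 unit(s) with Drops ∈ {0, -2, -1}. Their Jitter values: -3, -1, -2. Mean = -2.
Difference = -5.75 − (-2) = -3.75.

-3.75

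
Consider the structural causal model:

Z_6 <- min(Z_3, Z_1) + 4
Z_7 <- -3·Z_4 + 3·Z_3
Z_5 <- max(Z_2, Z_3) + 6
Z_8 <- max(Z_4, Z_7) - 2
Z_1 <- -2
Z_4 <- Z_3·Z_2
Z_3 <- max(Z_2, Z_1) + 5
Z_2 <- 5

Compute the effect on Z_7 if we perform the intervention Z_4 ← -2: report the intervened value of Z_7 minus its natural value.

156

The intervention breaks the incoming arrows to Z_4: Z_4 <- Z_3·Z_2 no longer applies, and Z_4 = -2.
Z_3 = max(Z_2, Z_1) + 5  [with Z_2=5, Z_1=-2]  = 10
Z_7 = -3·Z_4 + 3·Z_3  [with Z_4=-2, Z_3=10]  = 36
Without intervention: Z_3 = max(Z_2, Z_1) + 5  [with Z_2=5, Z_1=-2]  = 10; Z_4 = Z_3·Z_2  [with Z_3=10, Z_2=5]  = 50; Z_7 = -3·Z_4 + 3·Z_3  [with Z_4=50, Z_3=10]  = -120.
Change = 36 − (-120) = 156.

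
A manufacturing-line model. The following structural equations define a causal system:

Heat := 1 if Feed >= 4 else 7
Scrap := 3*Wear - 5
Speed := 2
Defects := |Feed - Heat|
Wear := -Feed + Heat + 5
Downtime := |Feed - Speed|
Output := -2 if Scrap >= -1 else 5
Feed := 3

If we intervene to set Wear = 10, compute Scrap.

25

Under do(Wear=10), the mechanism Wear := -Feed + Heat + 5 is discarded; Wear is fixed at 10.
Scrap = 3*Wear - 5  [with Wear=10]  = 25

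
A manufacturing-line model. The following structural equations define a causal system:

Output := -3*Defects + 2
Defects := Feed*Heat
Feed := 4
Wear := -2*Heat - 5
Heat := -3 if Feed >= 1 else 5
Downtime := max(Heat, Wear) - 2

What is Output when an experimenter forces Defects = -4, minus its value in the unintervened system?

Intervening sets Defects = -4 and removes its equation (Defects := Feed*Heat).
Output = -3*Defects + 2  [with Defects=-4]  = 14
Without intervention: Heat = -3 if Feed >= 1 else 5  [with Feed=4]  = -3; Defects = Feed*Heat  [with Feed=4, Heat=-3]  = -12; Output = -3*Defects + 2  [with Defects=-12]  = 38.
Change = 14 − 38 = -24.

-24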